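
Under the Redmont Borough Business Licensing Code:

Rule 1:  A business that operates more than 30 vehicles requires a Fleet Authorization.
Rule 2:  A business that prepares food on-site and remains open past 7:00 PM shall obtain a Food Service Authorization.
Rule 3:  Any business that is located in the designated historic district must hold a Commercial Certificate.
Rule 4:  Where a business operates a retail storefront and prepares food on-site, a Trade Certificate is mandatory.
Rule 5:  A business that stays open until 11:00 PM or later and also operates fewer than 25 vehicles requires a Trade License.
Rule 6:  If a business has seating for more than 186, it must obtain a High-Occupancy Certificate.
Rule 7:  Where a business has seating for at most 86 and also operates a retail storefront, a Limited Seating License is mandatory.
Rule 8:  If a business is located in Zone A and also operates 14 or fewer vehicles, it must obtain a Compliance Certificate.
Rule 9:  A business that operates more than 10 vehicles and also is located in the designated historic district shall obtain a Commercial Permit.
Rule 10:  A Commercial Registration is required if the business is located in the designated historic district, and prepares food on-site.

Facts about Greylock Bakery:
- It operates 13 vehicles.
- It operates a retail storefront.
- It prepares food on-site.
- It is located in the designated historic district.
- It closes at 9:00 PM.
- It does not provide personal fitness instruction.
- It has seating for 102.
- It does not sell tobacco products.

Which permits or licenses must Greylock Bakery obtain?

Rule 1: vehicles 13 ≤ 30 → Fleet Authorization not required.
Rule 2: prepares food on-site; closes 9:00 PM, after 7:00 PM → Food Service Authorization required.
Rule 3: is located in the designated historic district → Commercial Certificate required.
Rule 4: operates a retail storefront; prepares food on-site → Trade Certificate required.
Rule 5: closes 9:00 PM, at/before 11:00 PM; vehicles 13 < 25 → Trade License not required.
Rule 6: seating 102 ≤ 186 → High-Occupancy Certificate not required.
Rule 7: seating 102 > 86; operates a retail storefront → Limited Seating License not required.
Rule 8: is located in the designated historic district (not: is located in Zone A); vehicles 13 ≤ 14 → Compliance Certificate not required.
Rule 9: vehicles 13 > 10; is located in the designated historic district → Commercial Permit required.
Rule 10: is located in the designated historic district; prepares food on-site → Commercial Registration required.

Commercial Certificate, Commercial Permit, Commercial Registration, Food Service Authorization, Trade Certificate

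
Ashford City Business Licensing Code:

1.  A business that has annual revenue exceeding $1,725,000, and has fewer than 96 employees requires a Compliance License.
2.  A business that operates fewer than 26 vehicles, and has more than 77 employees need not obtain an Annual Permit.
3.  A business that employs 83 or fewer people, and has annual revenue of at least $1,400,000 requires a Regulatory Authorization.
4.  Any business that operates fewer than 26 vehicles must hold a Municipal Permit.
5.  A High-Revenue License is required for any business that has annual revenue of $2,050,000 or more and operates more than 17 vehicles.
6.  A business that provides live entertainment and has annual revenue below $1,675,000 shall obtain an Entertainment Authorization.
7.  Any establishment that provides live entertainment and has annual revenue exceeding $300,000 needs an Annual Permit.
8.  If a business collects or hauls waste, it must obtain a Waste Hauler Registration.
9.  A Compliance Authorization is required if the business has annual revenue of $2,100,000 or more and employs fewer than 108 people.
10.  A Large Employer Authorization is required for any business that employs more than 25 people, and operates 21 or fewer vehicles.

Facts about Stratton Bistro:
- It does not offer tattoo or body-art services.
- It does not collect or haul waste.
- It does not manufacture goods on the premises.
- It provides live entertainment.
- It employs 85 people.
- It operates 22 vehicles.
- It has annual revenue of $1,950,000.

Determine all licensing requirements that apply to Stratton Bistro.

1. revenue $1,950,000 > $1,725,000; employees 85 < 96 → Compliance License required.
2. vehicles 22 < 26; employees 85 > 77 → exempt from Annual Permit.
3. employees 85 > 83; revenue $1,950,000 ≥ $1,400,000 → Regulatory Authorization not required.
4. vehicles 22 < 26 → Municipal Permit required.
5. revenue $1,950,000 < $2,050,000; vehicles 22 > 17 → High-Revenue License not required.
6. provides live entertainment; revenue $1,950,000 ≥ $1,675,000 → Entertainment Authorization not required.
7. provides live entertainment; revenue $1,950,000 > $300,000 → Annual Permit required.
8. does not collect or haul waste → Waste Hauler Registration not required.
9. revenue $1,950,000 < $2,100,000; employees 85 < 108 → Compliance Authorization not required.
10. employees 85 > 25; vehicles 22 > 21 → Large Employer Authorization not required.

Compliance License, Municipal Permit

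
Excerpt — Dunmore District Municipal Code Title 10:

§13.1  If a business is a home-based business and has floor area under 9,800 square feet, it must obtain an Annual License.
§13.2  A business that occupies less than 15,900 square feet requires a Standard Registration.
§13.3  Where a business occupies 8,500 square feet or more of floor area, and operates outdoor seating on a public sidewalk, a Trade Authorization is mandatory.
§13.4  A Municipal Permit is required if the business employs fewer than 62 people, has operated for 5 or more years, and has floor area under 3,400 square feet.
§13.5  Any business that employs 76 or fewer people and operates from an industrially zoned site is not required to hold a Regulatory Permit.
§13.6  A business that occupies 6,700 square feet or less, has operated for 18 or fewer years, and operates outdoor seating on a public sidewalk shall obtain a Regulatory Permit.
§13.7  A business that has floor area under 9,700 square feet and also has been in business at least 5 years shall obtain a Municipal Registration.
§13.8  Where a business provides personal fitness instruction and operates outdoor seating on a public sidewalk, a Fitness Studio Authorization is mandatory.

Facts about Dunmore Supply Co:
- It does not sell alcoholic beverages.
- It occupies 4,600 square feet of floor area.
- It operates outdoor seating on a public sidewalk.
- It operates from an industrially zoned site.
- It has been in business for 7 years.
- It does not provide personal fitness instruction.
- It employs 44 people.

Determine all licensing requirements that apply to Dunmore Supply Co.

§13.1 operates from an industrially zoned site (not: is a home-based business); floor area 4,600 square feet < 9,800 square feet → Annual License not required.
§13.2 floor area 4,600 square feet < 15,900 square feet → Standard Registration required.
§13.3 floor area 4,600 square feet < 8,500 square feet; operates outdoor seating on a public sidewalk → Trade Authorization not required.
§13.4 employees 44 < 62; years in business 7 ≥ 5; floor area 4,600 square feet ≥ 3,400 square feet → Municipal Permit not required.
§13.5 employees 44 ≤ 76; operates from an industrially zoned site → exempt from Regulatory Permit.
§13.6 floor area 4,600 square feet ≤ 6,700 square feet; years in business 7 ≤ 18; operates outdoor seating on a public sidewalk → Regulatory Permit required.
§13.7 floor area 4,600 square feet < 9,700 square feet; years in business 7 ≥ 5 → Municipal Registration required.
§13.8 does not provide personal fitness instruction; operates outdoor seating on a public sidewalk → Fitness Studio Authorization not required.

Municipal Registration, Standard Registration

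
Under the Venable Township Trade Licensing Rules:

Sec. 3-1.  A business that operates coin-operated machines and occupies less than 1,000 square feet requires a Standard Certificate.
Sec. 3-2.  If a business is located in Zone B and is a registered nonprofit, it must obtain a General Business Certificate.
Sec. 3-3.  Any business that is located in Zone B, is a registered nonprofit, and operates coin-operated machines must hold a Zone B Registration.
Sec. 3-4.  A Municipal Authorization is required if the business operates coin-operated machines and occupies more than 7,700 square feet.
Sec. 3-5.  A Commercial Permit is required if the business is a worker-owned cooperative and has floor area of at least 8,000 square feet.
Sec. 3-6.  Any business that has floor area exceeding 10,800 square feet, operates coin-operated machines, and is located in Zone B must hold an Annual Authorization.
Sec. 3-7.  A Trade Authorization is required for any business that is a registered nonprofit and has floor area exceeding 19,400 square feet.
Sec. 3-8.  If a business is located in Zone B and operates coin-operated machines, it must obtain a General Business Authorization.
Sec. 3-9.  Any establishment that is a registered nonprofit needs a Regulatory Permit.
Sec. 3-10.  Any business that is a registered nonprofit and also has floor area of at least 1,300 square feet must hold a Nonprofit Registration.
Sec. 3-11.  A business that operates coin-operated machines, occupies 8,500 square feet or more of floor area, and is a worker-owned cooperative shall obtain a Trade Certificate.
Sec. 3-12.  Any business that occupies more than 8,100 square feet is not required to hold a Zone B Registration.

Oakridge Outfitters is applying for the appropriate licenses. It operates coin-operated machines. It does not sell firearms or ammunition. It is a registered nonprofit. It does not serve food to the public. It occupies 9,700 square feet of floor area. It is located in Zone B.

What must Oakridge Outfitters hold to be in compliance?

General Business Authorization, General Business Certificate, Municipal Authorization, Nonprofit Registration, Regulatory Permit

Sec. 3-1. operates coin-operated machines; floor area 9,700 square feet ≥ 1,000 square feet → Standard Certificate not required.
Sec. 3-2. is located in Zone B; is a registered nonprofit → General Business Certificate required.
Sec. 3-3. is located in Zone B; is a registered nonprofit; operates coin-operated machines → Zone B Registration required.
Sec. 3-4. operates coin-operated machines; floor area 9,700 square feet > 7,700 square feet → Municipal Authorization required.
Sec. 3-5. is a registered nonprofit (not: is a worker-owned cooperative); floor area 9,700 square feet ≥ 8,000 square feet → Commercial Permit not required.
Sec. 3-6. floor area 9,700 square feet ≤ 10,800 square feet; operates coin-operated machines; is located in Zone B → Annual Authorization not required.
Sec. 3-7. is a registered nonprofit; floor area 9,700 square feet ≤ 19,400 square feet → Trade Authorization not required.
Sec. 3-8. is located in Zone B; operates coin-operated machines → General Business Authorization required.
Sec. 3-9. is a registered nonprofit → Regulatory Permit required.
Sec. 3-10. is a registered nonprofit; floor area 9,700 square feet ≥ 1,300 square feet → Nonprofit Registration required.
Sec. 3-11. operates coin-operated machines; floor area 9,700 square feet ≥ 8,500 square feet; is a registered nonprofit (not: is a worker-owned cooperative) → Trade Certificate not required.
Sec. 3-12. floor area 9,700 square feet > 8,100 square feet → exempt from Zone B Registration.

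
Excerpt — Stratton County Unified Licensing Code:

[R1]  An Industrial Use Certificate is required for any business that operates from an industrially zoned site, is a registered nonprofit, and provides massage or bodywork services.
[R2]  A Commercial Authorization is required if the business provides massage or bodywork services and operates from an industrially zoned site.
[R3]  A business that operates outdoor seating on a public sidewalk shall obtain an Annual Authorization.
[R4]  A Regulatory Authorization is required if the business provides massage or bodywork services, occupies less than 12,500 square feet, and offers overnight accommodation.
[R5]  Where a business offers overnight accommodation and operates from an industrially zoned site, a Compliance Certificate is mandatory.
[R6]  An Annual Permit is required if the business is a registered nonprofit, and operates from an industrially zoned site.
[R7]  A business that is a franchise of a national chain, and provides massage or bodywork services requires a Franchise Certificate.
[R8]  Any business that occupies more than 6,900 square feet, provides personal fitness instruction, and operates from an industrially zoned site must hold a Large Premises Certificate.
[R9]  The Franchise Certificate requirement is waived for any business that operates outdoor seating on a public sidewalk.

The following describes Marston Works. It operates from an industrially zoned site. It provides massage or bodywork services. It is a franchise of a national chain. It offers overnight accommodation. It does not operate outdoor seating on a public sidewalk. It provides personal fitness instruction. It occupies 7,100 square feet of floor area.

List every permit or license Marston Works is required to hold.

Commercial Authorization, Compliance Certificate, Franchise Certificate, Large Premises Certificate, Regulatory Authorization

[R1] operates from an industrially zoned site; is a franchise of a national chain (not: is a registered nonprofit); provides massage or bodywork services → Industrial Use Certificate not required.
[R2] provides massage or bodywork services; operates from an industrially zoned site → Commercial Authorization required.
[R3] does not operate outdoor seating on a public sidewalk → Annual Authorization not required.
[R4] provides massage or bodywork services; floor area 7,100 square feet < 12,500 square feet; offers overnight accommodation → Regulatory Authorization required.
[R5] offers overnight accommodation; operates from an industrially zoned site → Compliance Certificate required.
[R6] is a franchise of a national chain (not: is a registered nonprofit); operates from an industrially zoned site → Annual Permit not required.
[R7] is a franchise of a national chain; provides massage or bodywork services → Franchise Certificate required.
[R8] floor area 7,100 square feet > 6,900 square feet; provides personal fitness instruction; operates from an industrially zoned site → Large Premises Certificate required.
[R9] does not operate outdoor seating on a public sidewalk → Franchise Certificate exemption does not apply.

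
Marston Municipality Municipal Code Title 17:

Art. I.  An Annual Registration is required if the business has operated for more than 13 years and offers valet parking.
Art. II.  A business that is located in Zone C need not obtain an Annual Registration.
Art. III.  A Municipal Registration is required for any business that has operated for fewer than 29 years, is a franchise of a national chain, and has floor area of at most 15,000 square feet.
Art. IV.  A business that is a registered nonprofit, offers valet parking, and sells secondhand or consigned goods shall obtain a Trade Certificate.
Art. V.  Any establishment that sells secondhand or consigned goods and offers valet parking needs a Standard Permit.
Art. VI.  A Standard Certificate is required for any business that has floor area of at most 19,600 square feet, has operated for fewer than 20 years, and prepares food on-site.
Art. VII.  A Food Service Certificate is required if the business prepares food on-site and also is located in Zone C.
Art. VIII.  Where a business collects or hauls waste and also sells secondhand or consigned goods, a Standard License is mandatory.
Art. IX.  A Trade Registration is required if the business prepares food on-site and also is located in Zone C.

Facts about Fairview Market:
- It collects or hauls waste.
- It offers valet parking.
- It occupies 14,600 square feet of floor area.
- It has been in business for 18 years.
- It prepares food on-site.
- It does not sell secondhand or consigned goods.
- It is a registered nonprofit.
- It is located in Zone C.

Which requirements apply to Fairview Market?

Art. I. years in business 18 > 13; offers valet parking → Annual Registration required.
Art. II. is located in Zone C → exempt from Annual Registration.
Art. III. years in business 18 < 29; is a registered nonprofit (not: is a franchise of a national chain); floor area 14,600 square feet ≤ 15,000 square feet → Municipal Registration not required.
Art. IV. is a registered nonprofit; offers valet parking; does not sell secondhand or consigned goods → Trade Certificate not required.
Art. V. does not sell secondhand or consigned goods; offers valet parking → Standard Permit not required.
Art. VI. floor area 14,600 square feet ≤ 19,600 square feet; years in business 18 < 20; prepares food on-site → Standard Certificate required.
Art. VII. prepares food on-site; is located in Zone C → Food Service Certificate required.
Art. VIII. collects or hauls waste; does not sell secondhand or consigned goods → Standard License not required.
Art. IX. prepares food on-site; is located in Zone C → Trade Registration required.

Food Service Certificate, Standard Certificate, Trade Registration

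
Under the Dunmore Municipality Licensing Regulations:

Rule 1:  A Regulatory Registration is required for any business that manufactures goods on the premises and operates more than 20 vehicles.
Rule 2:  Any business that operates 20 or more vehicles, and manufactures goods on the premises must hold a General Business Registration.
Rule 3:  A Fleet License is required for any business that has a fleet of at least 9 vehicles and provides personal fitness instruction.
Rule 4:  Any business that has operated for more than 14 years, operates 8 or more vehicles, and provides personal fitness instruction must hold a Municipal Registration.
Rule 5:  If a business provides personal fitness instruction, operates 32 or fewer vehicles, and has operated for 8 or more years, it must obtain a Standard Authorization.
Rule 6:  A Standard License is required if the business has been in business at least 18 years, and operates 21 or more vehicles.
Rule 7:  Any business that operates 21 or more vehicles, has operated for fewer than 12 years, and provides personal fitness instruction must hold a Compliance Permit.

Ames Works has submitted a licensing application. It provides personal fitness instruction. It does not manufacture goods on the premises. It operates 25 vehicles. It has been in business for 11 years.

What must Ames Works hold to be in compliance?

Rule 1: does not manufacture goods on the premises; vehicles 25 > 20 → Regulatory Registration not required.
Rule 2: vehicles 25 ≥ 20; does not manufacture goods on the premises → General Business Registration not required.
Rule 3: vehicles 25 ≥ 9; provides personal fitness instruction → Fleet License required.
Rule 4: years in business 11 ≤ 14; vehicles 25 ≥ 8; provides personal fitness instruction → Municipal Registration not required.
Rule 5: provides personal fitness instruction; vehicles 25 ≤ 32; years in business 11 ≥ 8 → Standard Authorization required.
Rule 6: years in business 11 < 18; vehicles 25 ≥ 21 → Standard License not required.
Rule 7: vehicles 25 ≥ 21; years in business 11 < 12; provides personal fitness instruction → Compliance Permit required.

Compliance Permit, Fleet License, Standard Authorization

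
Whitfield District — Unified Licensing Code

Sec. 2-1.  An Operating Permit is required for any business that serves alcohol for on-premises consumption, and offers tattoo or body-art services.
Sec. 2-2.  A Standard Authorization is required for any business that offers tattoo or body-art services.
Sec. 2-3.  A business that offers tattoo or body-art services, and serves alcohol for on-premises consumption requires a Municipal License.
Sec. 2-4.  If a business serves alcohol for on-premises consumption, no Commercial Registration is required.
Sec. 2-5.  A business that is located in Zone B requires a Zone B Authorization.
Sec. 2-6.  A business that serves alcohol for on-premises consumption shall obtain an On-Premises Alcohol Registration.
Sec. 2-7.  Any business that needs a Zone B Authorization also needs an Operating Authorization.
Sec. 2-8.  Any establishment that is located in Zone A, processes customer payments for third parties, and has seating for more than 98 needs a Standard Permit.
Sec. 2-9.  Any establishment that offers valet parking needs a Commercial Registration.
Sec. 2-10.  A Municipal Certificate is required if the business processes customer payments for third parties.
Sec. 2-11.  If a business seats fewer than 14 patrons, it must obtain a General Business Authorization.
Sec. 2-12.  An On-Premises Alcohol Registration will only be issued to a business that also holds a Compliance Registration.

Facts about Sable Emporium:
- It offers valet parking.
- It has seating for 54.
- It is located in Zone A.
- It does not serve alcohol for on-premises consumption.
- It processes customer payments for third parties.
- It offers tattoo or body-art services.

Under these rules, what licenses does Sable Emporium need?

Commercial Registration, Municipal Certificate, Standard Authorization

Sec. 2-1. does not serve alcohol for on-premises consumption; offers tattoo or body-art services → Operating Permit not required.
Sec. 2-2. offers tattoo or body-art services → Standard Authorization required.
Sec. 2-3. offers tattoo or body-art services; does not serve alcohol for on-premises consumption → Municipal License not required.
Sec. 2-4. does not serve alcohol for on-premises consumption → Commercial Registration exemption does not apply.
Sec. 2-5. is located in Zone A (not: is located in Zone B) → Zone B Authorization not required.
Sec. 2-6. does not serve alcohol for on-premises consumption → On-Premises Alcohol Registration not required.
Sec. 2-7. Zone B Authorization is not required → no effect.
Sec. 2-8. is located in Zone A; processes customer payments for third parties; seating 54 ≤ 98 → Standard Permit not required.
Sec. 2-9. offers valet parking → Commercial Registration required.
Sec. 2-10. processes customer payments for third parties → Municipal Certificate required.
Sec. 2-11. seating 54 ≥ 14 → General Business Authorization not required.
Sec. 2-12. On-Premises Alcohol Registration is not required → no effect.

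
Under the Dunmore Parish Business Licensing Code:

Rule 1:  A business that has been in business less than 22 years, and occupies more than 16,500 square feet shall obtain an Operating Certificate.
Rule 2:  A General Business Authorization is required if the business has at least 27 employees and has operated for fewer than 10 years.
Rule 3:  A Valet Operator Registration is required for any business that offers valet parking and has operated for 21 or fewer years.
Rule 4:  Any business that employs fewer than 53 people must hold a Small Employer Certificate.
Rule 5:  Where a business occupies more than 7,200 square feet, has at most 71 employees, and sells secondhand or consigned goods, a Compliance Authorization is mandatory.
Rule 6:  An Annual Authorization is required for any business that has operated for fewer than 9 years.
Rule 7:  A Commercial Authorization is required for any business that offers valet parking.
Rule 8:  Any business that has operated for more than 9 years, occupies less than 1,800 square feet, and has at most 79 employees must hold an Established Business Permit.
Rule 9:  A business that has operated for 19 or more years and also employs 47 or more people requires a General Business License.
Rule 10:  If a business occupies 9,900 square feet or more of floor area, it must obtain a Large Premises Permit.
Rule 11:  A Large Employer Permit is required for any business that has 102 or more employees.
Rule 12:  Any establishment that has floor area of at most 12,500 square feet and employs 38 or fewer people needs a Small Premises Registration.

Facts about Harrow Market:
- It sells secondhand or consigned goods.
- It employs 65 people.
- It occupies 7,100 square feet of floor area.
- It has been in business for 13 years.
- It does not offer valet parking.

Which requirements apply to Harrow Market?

None

Rule 1: years in business 13 < 22; floor area 7,100 square feet ≤ 16,500 square feet → Operating Certificate not required.
Rule 2: employees 65 ≥ 27; years in business 13 ≥ 10 → General Business Authorization not required.
Rule 3: does not offer valet parking; years in business 13 ≤ 21 → Valet Operator Registration not required.
Rule 4: employees 65 ≥ 53 → Small Employer Certificate not required.
Rule 5: floor area 7,100 square feet ≤ 7,200 square feet; employees 65 ≤ 71; sells secondhand or consigned goods → Compliance Authorization not required.
Rule 6: years in business 13 ≥ 9 → Annual Authorization not required.
Rule 7: does not offer valet parking → Commercial Authorization not required.
Rule 8: years in business 13 > 9; floor area 7,100 square feet ≥ 1,800 square feet; employees 65 ≤ 79 → Established Business Permit not required.
Rule 9: years in business 13 < 19; employees 65 ≥ 47 → General Business License not required.
Rule 10: floor area 7,100 square feet < 9,900 square feet → Large Premises Permit not required.
Rule 11: employees 65 < 102 → Large Employer Permit not required.
Rule 12: floor area 7,100 square feet ≤ 12,500 square feet; employees 65 > 38 → Small Premises Registration not required.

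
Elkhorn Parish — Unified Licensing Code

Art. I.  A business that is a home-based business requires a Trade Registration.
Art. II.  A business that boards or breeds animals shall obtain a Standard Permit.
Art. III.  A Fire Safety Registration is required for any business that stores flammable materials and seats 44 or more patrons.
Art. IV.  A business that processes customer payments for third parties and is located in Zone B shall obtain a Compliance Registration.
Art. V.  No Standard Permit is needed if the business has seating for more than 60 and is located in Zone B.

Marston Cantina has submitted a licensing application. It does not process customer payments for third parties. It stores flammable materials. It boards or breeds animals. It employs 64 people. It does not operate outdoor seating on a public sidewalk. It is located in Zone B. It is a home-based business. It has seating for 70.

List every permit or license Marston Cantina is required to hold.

Art. I. is a home-based business → Trade Registration required.
Art. II. boards or breeds animals → Standard Permit required.
Art. III. stores flammable materials; seating 70 ≥ 44 → Fire Safety Registration required.
Art. IV. does not process customer payments for third parties; is located in Zone B → Compliance Registration not required.
Art. V. seating 70 > 60; is located in Zone B → exempt from Standard Permit.

Fire Safety Registration, Trade Registration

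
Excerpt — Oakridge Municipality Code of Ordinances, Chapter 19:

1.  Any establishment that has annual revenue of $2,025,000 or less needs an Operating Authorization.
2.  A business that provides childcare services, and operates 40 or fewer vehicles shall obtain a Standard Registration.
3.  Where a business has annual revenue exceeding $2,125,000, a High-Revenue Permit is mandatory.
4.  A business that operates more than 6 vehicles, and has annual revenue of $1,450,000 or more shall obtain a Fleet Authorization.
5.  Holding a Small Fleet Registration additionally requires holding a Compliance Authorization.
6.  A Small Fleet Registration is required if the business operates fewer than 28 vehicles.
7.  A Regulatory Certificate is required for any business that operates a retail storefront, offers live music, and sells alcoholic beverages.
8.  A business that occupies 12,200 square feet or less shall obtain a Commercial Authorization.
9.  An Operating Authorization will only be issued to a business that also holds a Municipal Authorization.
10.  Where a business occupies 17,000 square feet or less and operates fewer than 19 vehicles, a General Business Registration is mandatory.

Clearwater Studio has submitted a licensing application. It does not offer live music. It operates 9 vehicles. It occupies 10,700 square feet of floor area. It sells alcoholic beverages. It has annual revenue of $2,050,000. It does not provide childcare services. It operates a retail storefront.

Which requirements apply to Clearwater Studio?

1. revenue $2,050,000 > $2,025,000 → Operating Authorization not required.
2. does not provide childcare services; vehicles 9 ≤ 40 → Standard Registration not required.
3. revenue $2,050,000 ≤ $2,125,000 → High-Revenue Permit not required.
4. vehicles 9 > 6; revenue $2,050,000 ≥ $1,450,000 → Fleet Authorization required.
5. Small Fleet Registration is required → Compliance Authorization also required.
6. vehicles 9 < 28 → Small Fleet Registration required.
7. operates a retail storefront; does not offer live music; sells alcoholic beverages → Regulatory Certificate not required.
8. floor area 10,700 square feet ≤ 12,200 square feet → Commercial Authorization required.
9. Operating Authorization is not required → no effect.
10. floor area 10,700 square feet ≤ 17,000 square feet; vehicles 9 < 19 → General Business Registration required.

Commercial Authorization, Compliance Authorization, Fleet Authorization, General Business Registration, Small Fleet Registration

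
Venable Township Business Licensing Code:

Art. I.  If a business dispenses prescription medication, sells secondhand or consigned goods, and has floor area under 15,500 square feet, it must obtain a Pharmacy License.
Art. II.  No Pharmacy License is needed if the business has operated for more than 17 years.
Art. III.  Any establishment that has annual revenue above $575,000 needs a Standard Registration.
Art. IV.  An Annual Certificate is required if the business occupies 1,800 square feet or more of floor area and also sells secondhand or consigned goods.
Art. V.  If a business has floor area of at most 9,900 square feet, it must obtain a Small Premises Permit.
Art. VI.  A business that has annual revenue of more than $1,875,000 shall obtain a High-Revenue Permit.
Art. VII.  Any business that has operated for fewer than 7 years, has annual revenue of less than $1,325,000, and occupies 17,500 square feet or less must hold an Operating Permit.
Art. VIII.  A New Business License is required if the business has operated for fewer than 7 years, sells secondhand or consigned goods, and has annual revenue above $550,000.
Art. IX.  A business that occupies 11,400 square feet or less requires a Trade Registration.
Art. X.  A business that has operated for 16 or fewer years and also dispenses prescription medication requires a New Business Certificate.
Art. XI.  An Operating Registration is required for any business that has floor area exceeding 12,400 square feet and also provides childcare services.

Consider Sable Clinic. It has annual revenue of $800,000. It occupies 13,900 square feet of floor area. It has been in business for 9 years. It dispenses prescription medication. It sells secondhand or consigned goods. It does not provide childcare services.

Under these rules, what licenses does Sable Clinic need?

Annual Certificate, New Business Certificate, Pharmacy License, Standard Registration

Art. I. dispenses prescription medication; sells secondhand or consigned goods; floor area 13,900 square feet < 15,500 square feet → Pharmacy License required.
Art. II. years in business 9 ≤ 17 → Pharmacy License exemption does not apply.
Art. III. revenue $800,000 > $575,000 → Standard Registration required.
Art. IV. floor area 13,900 square feet ≥ 1,800 square feet; sells secondhand or consigned goods → Annual Certificate required.
Art. V. floor area 13,900 square feet > 9,900 square feet → Small Premises Permit not required.
Art. VI. revenue $800,000 ≤ $1,875,000 → High-Revenue Permit not required.
Art. VII. years in business 9 ≥ 7; revenue $800,000 < $1,325,000; floor area 13,900 square feet ≤ 17,500 square feet → Operating Permit not required.
Art. VIII. years in business 9 ≥ 7; sells secondhand or consigned goods; revenue $800,000 > $550,000 → New Business License not required.
Art. IX. floor area 13,900 square feet > 11,400 square feet → Trade Registration not required.
Art. X. years in business 9 ≤ 16; dispenses prescription medication → New Business Certificate required.
Art. XI. floor area 13,900 square feet > 12,400 square feet; does not provide childcare services → Operating Registration not required.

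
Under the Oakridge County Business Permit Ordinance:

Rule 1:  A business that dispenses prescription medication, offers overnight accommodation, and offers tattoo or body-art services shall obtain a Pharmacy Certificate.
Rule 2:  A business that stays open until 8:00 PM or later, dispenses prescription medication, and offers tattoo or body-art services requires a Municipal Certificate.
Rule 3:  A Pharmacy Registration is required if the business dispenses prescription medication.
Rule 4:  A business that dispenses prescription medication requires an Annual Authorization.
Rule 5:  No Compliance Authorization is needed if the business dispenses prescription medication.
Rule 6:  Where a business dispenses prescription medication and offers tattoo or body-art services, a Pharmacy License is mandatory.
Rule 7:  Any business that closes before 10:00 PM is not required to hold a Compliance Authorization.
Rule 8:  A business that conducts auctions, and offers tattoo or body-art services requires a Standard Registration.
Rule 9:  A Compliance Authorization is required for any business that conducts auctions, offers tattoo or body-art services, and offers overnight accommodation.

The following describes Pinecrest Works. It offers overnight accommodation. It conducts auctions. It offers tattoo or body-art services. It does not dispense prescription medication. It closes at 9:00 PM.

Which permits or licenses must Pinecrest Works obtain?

Rule 1: does not dispense prescription medication; offers overnight accommodation; offers tattoo or body-art services → Pharmacy Certificate not required.
Rule 2: closes 9:00 PM, after 8:00 PM; does not dispense prescription medication; offers tattoo or body-art services → Municipal Certificate not required.
Rule 3: does not dispense prescription medication → Pharmacy Registration not required.
Rule 4: does not dispense prescription medication → Annual Authorization not required.
Rule 5: does not dispense prescription medication → Compliance Authorization exemption does not apply.
Rule 6: does not dispense prescription medication; offers tattoo or body-art services → Pharmacy License not required.
Rule 7: closes 9:00 PM, at/before 10:00 PM → exempt from Compliance Authorization.
Rule 8: conducts auctions; offers tattoo or body-art services → Standard Registration required.
Rule 9: conducts auctions; offers tattoo or body-art services; offers overnight accommodation → Compliance Authorization required.

Standard Registration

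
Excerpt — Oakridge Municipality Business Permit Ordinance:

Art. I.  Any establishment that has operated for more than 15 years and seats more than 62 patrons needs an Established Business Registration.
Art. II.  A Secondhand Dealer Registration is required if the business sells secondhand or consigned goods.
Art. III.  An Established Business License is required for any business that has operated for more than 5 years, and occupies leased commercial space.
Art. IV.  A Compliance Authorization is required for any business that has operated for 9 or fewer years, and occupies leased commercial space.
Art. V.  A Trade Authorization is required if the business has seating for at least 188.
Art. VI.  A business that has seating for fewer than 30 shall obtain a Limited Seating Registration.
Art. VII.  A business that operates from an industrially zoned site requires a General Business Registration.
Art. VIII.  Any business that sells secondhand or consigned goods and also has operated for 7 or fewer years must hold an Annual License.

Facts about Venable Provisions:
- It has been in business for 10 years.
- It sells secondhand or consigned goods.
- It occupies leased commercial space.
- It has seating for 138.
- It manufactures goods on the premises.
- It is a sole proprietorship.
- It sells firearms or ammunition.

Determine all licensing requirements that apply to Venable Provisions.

Art. I. years in business 10 ≤ 15; seating 138 > 62 → Established Business Registration not required.
Art. II. sells secondhand or consigned goods → Secondhand Dealer Registration required.
Art. III. years in business 10 > 5; occupies leased commercial space → Established Business License required.
Art. IV. years in business 10 > 9; occupies leased commercial space → Compliance Authorization not required.
Art. V. seating 138 < 188 → Trade Authorization not required.
Art. VI. seating 138 ≥ 30 → Limited Seating Registration not required.
Art. VII. occupies leased commercial space (not: operates from an industrially zoned site) → General Business Registration not required.
Art. VIII. sells secondhand or consigned goods; years in business 10 > 7 → Annual License not required.

Established Business License, Secondhand Dealer Registration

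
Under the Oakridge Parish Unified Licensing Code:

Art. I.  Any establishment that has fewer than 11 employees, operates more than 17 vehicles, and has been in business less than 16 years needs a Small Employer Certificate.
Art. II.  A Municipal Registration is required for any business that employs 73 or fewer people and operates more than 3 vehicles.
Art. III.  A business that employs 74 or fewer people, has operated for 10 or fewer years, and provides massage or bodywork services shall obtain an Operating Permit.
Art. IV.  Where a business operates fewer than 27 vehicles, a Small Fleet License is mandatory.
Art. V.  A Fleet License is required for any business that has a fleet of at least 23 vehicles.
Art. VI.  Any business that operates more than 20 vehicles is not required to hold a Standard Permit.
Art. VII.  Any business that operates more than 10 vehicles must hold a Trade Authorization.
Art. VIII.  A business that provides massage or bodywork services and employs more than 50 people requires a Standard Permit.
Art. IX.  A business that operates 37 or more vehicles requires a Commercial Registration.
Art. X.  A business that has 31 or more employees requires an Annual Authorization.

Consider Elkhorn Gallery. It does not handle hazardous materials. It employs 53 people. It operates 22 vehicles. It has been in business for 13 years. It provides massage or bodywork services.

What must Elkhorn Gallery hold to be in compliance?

Annual Authorization, Municipal Registration, Small Fleet License, Trade Authorization

Art. I. employees 53 ≥ 11; vehicles 22 > 17; years in business 13 < 16 → Small Employer Certificate not required.
Art. II. employees 53 ≤ 73; vehicles 22 > 3 → Municipal Registration required.
Art. III. employees 53 ≤ 74; years in business 13 > 10; provides massage or bodywork services → Operating Permit not required.
Art. IV. vehicles 22 < 27 → Small Fleet License required.
Art. V. vehicles 22 < 23 → Fleet License not required.
Art. VI. vehicles 22 > 20 → exempt from Standard Permit.
Art. VII. vehicles 22 > 10 → Trade Authorization required.
Art. VIII. provides massage or bodywork services; employees 53 > 50 → Standard Permit required.
Art. IX. vehicles 22 < 37 → Commercial Registration not required.
Art. X. employees 53 ≥ 31 → Annual Authorization required.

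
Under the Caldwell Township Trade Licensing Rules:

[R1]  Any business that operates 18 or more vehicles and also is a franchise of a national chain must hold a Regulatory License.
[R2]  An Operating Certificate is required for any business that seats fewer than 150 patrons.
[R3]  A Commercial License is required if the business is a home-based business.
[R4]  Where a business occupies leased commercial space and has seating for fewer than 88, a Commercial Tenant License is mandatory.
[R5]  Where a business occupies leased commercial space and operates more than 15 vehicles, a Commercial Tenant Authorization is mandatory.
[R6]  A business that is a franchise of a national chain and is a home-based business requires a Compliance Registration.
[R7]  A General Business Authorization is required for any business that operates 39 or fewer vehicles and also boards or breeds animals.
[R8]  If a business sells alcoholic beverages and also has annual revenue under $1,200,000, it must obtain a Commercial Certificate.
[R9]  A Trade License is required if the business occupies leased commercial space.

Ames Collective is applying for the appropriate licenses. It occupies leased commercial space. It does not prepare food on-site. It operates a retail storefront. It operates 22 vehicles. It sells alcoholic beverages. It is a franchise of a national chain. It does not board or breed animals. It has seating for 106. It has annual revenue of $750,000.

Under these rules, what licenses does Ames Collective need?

Commercial Certificate, Commercial Tenant Authorization, Operating Certificate, Regulatory License, Trade License

[R1] vehicles 22 ≥ 18; is a franchise of a national chain → Regulatory License required.
[R2] seating 106 < 150 → Operating Certificate required.
[R3] occupies leased commercial space (not: is a home-based business) → Commercial License not required.
[R4] occupies leased commercial space; seating 106 ≥ 88 → Commercial Tenant License not required.
[R5] occupies leased commercial space; vehicles 22 > 15 → Commercial Tenant Authorization required.
[R6] is a franchise of a national chain; occupies leased commercial space (not: is a home-based business) → Compliance Registration not required.
[R7] vehicles 22 ≤ 39; does not board or breed animals → General Business Authorization not required.
[R8] sells alcoholic beverages; revenue $750,000 < $1,200,000 → Commercial Certificate required.
[R9] occupies leased commercial space → Trade License required.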